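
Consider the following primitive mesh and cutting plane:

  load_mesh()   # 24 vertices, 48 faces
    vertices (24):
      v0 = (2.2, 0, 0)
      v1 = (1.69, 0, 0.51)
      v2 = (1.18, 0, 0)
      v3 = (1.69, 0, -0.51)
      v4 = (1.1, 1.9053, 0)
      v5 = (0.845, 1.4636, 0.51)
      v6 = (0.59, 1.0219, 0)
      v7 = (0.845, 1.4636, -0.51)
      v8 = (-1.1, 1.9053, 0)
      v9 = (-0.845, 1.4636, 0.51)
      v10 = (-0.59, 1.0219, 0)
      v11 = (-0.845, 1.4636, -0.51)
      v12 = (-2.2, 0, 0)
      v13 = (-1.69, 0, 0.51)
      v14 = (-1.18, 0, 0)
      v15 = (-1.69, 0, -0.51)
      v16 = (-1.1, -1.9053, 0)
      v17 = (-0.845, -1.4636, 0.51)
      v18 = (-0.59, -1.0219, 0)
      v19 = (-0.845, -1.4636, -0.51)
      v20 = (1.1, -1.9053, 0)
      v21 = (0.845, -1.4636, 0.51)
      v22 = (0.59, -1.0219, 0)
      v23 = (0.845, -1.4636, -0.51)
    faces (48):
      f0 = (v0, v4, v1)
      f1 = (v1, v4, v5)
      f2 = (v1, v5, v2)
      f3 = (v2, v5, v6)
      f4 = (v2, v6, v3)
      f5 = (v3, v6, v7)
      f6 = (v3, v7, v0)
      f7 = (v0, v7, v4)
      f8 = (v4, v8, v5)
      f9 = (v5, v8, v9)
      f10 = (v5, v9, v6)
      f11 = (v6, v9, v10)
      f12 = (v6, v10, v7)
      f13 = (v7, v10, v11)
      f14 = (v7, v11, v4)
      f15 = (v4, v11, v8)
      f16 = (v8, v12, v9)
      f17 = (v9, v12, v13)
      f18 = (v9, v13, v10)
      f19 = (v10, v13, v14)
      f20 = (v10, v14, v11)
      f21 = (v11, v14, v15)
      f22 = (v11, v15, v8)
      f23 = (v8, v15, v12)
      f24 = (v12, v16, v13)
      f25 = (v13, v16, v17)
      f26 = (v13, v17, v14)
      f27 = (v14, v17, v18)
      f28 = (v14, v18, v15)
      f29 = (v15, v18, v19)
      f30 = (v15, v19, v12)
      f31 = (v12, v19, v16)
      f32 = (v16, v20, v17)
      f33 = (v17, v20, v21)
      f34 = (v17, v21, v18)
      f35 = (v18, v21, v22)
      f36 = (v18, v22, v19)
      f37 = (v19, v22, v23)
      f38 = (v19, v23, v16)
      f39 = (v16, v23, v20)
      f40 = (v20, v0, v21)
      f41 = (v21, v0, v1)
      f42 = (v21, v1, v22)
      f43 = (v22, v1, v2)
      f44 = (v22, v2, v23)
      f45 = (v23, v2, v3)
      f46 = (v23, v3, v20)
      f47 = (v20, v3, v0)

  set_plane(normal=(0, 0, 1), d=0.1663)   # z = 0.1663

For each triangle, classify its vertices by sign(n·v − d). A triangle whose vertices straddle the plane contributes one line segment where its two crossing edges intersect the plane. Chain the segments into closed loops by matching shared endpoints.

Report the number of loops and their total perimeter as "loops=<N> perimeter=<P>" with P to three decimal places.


Straddling triangles (24 of 48):
  (v0,v4,v1) [--+] → (1.29239, 1.28402, 0.1663)–(2.0337, 0, 0.1663)  len=1.4827
  (v1,v4,v5) [+-+] → (1.29239, 1.28402, 0.1663)–(1.01685, 1.76127, 0.1663)  len=0.5511
  (v1,v5,v2) [++-] → (1.07076, 0.477248, 0.1663)–(1.3463, 0, 0.1663)  len=0.5511
  (v2,v5,v6) [-+-] → (1.07076, 0.477248, 0.1663)–(0.67315, 1.16593, 0.1663)  len=0.7952
  (v4,v8,v5) [--+] → (-0.465777, 1.76127, 0.1663)–(1.01685, 1.76127, 0.1663)  len=1.4826
  (v5,v8,v9) [+-+] → (-0.465777, 1.76127, 0.1663)–(-1.01685, 1.76127, 0.1663)  len=0.5511
  (v5,v9,v6) [++-] → (0.122077, 1.16593, 0.1663)–(0.67315, 1.16593, 0.1663)  len=0.5511
  (v6,v9,v10) [-+-] → (0.122077, 1.16593, 0.1663)–(-0.67315, 1.16593, 0.1663)  len=0.7952
  (v8,v12,v9) [--+] → (-1.75816, 0.477248, 0.1663)–(-1.01685, 1.76127, 0.1663)  len=1.4827
  (v9,v12,v13) [+-+] → (-1.75816, 0.477248, 0.1663)–(-2.0337, 0, 0.1663)  len=0.5511
  (v9,v13,v10) [++-] → (-0.948686, 0.68868, 0.1663)–(-0.67315, 1.16593, 0.1663)  len=0.5511
  (v10,v13,v14) [-+-] → (-0.948686, 0.68868, 0.1663)–(-1.3463, 0, 0.1663)  len=0.7952
  (v12,v16,v13) [--+] → (-1.29239, -1.28402, 0.1663)–(-2.0337, 0, 0.1663)  len=1.4827
  (v13,v16,v17) [+-+] → (-1.29239, -1.28402, 0.1663)–(-1.01685, -1.76127, 0.1663)  len=0.5511
  (v13,v17,v14) [++-] → (-1.07076, -0.477248, 0.1663)–(-1.3463, 0, 0.1663)  len=0.5511
  (v14,v17,v18) [-+-] → (-1.07076, -0.477248, 0.1663)–(-0.67315, -1.16593, 0.1663)  len=0.7952
  (v16,v20,v17) [--+] → (0.465777, -1.76127, 0.1663)–(-1.01685, -1.76127, 0.1663)  len=1.4826
  (v17,v20,v21) [+-+] → (0.465777, -1.76127, 0.1663)–(1.01685, -1.76127, 0.1663)  len=0.5511
  (v17,v21,v18) [++-] → (-0.122077, -1.16593, 0.1663)–(-0.67315, -1.16593, 0.1663)  len=0.5511
  (v18,v21,v22) [-+-] → (-0.122077, -1.16593, 0.1663)–(0.67315, -1.16593, 0.1663)  len=0.7952
  (v20,v0,v21) [--+] → (1.75816, -0.477248, 0.1663)–(1.01685, -1.76127, 0.1663)  len=1.4827
  (v21,v0,v1) [+-+] → (1.75816, -0.477248, 0.1663)–(2.0337, 0, 0.1663)  len=0.5511
  (v21,v1,v22) [++-] → (0.948686, -0.68868, 0.1663)–(0.67315, -1.16593, 0.1663)  len=0.5511
  (v22,v1,v2) [-+-] → (0.948686, -0.68868, 0.1663)–(1.3463, 0, 0.1663)  len=0.7952

Chained into 2 loop(s):
  loop 1: 12 segments, perimeter = 12.2023
  loop 2: 12 segments, perimeter = 8.0778
Total perimeter = 20.280

loops=2 perimeter=20.280


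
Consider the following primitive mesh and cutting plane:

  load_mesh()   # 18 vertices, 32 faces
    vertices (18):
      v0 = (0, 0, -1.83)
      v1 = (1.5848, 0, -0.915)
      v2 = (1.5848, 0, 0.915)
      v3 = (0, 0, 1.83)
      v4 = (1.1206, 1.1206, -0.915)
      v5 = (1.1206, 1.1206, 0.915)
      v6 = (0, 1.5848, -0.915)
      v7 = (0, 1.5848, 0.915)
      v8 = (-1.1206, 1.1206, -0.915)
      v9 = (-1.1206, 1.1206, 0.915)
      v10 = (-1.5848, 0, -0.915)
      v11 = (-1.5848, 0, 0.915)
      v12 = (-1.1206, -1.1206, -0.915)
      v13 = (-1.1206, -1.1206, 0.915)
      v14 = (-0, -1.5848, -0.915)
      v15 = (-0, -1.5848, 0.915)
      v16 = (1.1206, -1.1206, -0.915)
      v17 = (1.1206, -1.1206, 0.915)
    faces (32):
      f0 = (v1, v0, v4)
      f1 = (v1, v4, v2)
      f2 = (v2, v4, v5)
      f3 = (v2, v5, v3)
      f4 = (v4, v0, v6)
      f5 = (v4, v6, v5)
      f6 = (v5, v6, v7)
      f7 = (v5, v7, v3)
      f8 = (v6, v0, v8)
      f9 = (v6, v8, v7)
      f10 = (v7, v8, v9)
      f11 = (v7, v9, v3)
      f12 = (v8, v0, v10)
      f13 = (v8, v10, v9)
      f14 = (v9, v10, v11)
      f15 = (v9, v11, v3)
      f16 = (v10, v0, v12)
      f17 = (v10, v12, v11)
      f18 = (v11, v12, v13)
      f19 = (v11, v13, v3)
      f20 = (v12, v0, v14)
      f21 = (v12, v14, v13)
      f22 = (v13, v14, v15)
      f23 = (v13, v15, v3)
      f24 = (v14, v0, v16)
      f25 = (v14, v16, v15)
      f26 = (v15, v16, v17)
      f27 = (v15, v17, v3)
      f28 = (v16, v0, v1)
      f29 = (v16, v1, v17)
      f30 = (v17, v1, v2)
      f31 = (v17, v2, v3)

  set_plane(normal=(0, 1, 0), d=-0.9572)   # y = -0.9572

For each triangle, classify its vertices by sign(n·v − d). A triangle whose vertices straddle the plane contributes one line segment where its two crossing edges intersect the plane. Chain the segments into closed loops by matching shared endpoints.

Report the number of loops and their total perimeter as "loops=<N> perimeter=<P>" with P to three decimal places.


Straddling triangles (12 of 32):
  (v10,v0,v12) [++-] → (-0.9572, -0.9572, -1.04842)–(-1.18829, -0.9572, -0.915)  len=0.2668
  (v10,v12,v11) [+-+] → (-1.18829, -0.9572, -0.915)–(-1.18829, -0.9572, -0.648159)  len=0.2668
  (v11,v12,v13) [+--] → (-1.18829, -0.9572, -0.648159)–(-1.18829, -0.9572, 0.915)  len=1.5632
  (v11,v13,v3) [+-+] → (-1.18829, -0.9572, 0.915)–(-0.9572, -0.9572, 1.04842)  len=0.2668
  (v12,v0,v14) [-+-] → (-0.9572, -0.9572, -1.04842)–(0, -0.9572, -1.27735)  len=0.9842
  (v13,v15,v3) [--+] → (0, -0.9572, 1.27735)–(-0.9572, -0.9572, 1.04842)  len=0.9842
  (v14,v0,v16) [-+-] → (0, -0.9572, -1.27735)–(0.9572, -0.9572, -1.04842)  len=0.9842
  (v15,v17,v3) [--+] → (0.9572, -0.9572, 1.04842)–(0, -0.9572, 1.27735)  len=0.9842
  (v16,v0,v1) [-++] → (0.9572, -0.9572, -1.04842)–(1.18829, -0.9572, -0.915)  len=0.2668
  (v16,v1,v17) [-+-] → (1.18829, -0.9572, -0.915)–(1.18829, -0.9572, 0.648159)  len=1.5632
  (v17,v1,v2) [-++] → (1.18829, -0.9572, 0.648159)–(1.18829, -0.9572, 0.915)  len=0.2668
  (v17,v2,v3) [-++] → (1.18829, -0.9572, 0.915)–(0.9572, -0.9572, 1.04842)  len=0.2668

Chained into 1 loop(s):
  loop 1: 12 segments, perimeter = 8.6641
Total perimeter = 8.664

loops=1 perimeter=8.664


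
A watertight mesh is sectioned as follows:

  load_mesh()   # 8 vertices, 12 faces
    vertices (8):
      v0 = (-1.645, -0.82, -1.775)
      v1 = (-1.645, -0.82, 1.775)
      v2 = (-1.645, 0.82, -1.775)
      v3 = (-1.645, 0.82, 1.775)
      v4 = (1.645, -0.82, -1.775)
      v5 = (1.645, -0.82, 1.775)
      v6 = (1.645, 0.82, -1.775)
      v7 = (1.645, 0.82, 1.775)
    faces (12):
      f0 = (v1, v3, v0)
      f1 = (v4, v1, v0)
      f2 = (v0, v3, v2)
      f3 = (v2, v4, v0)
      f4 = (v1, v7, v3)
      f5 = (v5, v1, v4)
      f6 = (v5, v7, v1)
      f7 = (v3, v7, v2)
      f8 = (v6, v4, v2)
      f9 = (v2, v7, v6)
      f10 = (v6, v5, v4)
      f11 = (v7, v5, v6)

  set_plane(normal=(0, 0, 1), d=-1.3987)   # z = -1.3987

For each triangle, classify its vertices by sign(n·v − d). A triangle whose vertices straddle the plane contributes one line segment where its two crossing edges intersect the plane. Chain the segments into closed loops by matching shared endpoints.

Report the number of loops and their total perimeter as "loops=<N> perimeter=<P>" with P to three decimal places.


Straddling triangles (8 of 12):
  (v1,v3,v0) [++-] → (-1.645, -0.64616, -1.3987)–(-1.645, -0.82, -1.3987)  len=0.1738
  (v4,v1,v0) [-+-] → (1.29626, -0.82, -1.3987)–(-1.645, -0.82, -1.3987)  len=2.9413
  (v0,v3,v2) [-+-] → (-1.645, -0.64616, -1.3987)–(-1.645, 0.82, -1.3987)  len=1.4662
  (v5,v1,v4) [++-] → (1.29626, -0.82, -1.3987)–(1.645, -0.82, -1.3987)  len=0.3487
  (v3,v7,v2) [++-] → (-1.29626, 0.82, -1.3987)–(-1.645, 0.82, -1.3987)  len=0.3487
  (v2,v7,v6) [-+-] → (-1.29626, 0.82, -1.3987)–(1.645, 0.82, -1.3987)  len=2.9413
  (v6,v5,v4) [-+-] → (1.645, 0.64616, -1.3987)–(1.645, -0.82, -1.3987)  len=1.4662
  (v7,v5,v6) [++-] → (1.645, 0.64616, -1.3987)–(1.645, 0.82, -1.3987)  len=0.1738

Chained into 1 loop(s):
  loop 1: 8 segments, perimeter = 9.8600
Total perimeter = 9.860

loops=1 perimeter=9.860


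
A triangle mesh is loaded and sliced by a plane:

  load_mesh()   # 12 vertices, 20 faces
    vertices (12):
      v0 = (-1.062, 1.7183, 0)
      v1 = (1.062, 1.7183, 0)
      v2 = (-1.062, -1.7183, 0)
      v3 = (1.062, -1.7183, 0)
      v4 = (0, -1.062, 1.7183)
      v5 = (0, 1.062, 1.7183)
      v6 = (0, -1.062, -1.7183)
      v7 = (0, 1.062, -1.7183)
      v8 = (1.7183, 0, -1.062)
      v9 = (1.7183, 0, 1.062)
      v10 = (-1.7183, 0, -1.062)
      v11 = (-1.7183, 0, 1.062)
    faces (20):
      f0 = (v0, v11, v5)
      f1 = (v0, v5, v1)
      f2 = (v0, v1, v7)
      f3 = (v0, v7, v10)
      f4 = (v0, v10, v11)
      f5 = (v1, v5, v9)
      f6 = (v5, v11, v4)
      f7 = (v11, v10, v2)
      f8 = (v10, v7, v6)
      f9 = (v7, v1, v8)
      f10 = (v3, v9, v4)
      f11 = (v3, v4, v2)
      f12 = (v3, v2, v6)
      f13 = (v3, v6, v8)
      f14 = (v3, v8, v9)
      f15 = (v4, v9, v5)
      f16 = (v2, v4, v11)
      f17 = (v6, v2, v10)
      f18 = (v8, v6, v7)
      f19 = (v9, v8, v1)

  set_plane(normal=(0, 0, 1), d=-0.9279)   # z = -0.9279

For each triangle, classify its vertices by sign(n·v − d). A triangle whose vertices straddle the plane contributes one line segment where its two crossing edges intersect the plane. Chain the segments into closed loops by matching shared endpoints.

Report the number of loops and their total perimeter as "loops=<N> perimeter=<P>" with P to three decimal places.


loops=1 perimeter=9.371

Straddling triangles (10 of 20):
  (v0,v1,v7) [++-] → (0.488509, 1.36389, -0.9279)–(-0.488509, 1.36389, -0.9279)  len=0.9770
  (v0,v7,v10) [+--] → (-0.488509, 1.36389, -0.9279)–(-1.63543, 0.216972, -0.9279)  len=1.6220
  (v0,v10,v11) [+-+] → (-1.63543, 0.216972, -0.9279)–(-1.7183, 0, -0.9279)  len=0.2323
  (v11,v10,v2) [+-+] → (-1.7183, 0, -0.9279)–(-1.63543, -0.216972, -0.9279)  len=0.2323
  (v7,v1,v8) [-+-] → (0.488509, 1.36389, -0.9279)–(1.63543, 0.216972, -0.9279)  len=1.6220
  (v3,v2,v6) [++-] → (-0.488509, -1.36389, -0.9279)–(0.488509, -1.36389, -0.9279)  len=0.9770
  (v3,v6,v8) [+--] → (0.488509, -1.36389, -0.9279)–(1.63543, -0.216972, -0.9279)  len=1.6220
  (v3,v8,v9) [+-+] → (1.63543, -0.216972, -0.9279)–(1.7183, 0, -0.9279)  len=0.2323
  (v6,v2,v10) [-+-] → (-0.488509, -1.36389, -0.9279)–(-1.63543, -0.216972, -0.9279)  len=1.6220
  (v9,v8,v1) [+-+] → (1.7183, 0, -0.9279)–(1.63543, 0.216972, -0.9279)  len=0.2323

Chained into 1 loop(s):
  loop 1: 10 segments, perimeter = 9.3710
Total perimeter = 9.371


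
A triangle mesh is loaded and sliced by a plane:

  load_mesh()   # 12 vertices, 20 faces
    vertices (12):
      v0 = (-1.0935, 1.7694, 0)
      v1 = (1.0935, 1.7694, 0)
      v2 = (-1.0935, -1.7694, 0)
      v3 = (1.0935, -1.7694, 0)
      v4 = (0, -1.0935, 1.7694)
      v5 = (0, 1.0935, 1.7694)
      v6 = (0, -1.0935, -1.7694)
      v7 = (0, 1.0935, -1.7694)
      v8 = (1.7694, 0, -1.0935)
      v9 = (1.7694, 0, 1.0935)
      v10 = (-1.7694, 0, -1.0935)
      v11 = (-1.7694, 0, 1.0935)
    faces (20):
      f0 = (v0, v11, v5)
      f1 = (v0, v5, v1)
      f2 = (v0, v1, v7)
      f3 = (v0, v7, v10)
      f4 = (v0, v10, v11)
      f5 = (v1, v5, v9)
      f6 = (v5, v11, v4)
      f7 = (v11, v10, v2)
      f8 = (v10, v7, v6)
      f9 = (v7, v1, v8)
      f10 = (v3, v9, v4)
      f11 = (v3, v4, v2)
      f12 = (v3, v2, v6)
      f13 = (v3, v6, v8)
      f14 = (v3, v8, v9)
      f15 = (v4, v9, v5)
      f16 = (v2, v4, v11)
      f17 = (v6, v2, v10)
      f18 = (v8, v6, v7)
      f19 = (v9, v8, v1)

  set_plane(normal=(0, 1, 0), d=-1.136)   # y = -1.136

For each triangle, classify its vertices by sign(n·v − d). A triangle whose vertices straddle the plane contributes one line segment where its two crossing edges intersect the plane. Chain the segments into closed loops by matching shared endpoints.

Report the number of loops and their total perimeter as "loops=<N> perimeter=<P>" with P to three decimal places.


Straddling triangles (8 of 20):
  (v11,v10,v2) [++-] → (-1.33545, -1.136, -0.391445)–(-1.33545, -1.136, 0.391445)  len=0.7829
  (v3,v9,v4) [-++] → (1.33545, -1.136, 0.391445)–(0.0687583, -1.136, 1.65814)  len=1.7914
  (v3,v4,v2) [-+-] → (0.0687583, -1.136, 1.65814)–(-0.0687583, -1.136, 1.65814)  len=0.1375
  (v3,v2,v6) [--+] → (-0.0687583, -1.136, -1.65814)–(0.0687583, -1.136, -1.65814)  len=0.1375
  (v3,v6,v8) [-++] → (0.0687583, -1.136, -1.65814)–(1.33545, -1.136, -0.391445)  len=1.7914
  (v3,v8,v9) [-++] → (1.33545, -1.136, -0.391445)–(1.33545, -1.136, 0.391445)  len=0.7829
  (v2,v4,v11) [-++] → (-0.0687583, -1.136, 1.65814)–(-1.33545, -1.136, 0.391445)  len=1.7914
  (v6,v2,v10) [+-+] → (-0.0687583, -1.136, -1.65814)–(-1.33545, -1.136, -0.391445)  len=1.7914

Chained into 1 loop(s):
  loop 1: 8 segments, perimeter = 9.0063
Total perimeter = 9.006

loops=1 perimeter=9.006


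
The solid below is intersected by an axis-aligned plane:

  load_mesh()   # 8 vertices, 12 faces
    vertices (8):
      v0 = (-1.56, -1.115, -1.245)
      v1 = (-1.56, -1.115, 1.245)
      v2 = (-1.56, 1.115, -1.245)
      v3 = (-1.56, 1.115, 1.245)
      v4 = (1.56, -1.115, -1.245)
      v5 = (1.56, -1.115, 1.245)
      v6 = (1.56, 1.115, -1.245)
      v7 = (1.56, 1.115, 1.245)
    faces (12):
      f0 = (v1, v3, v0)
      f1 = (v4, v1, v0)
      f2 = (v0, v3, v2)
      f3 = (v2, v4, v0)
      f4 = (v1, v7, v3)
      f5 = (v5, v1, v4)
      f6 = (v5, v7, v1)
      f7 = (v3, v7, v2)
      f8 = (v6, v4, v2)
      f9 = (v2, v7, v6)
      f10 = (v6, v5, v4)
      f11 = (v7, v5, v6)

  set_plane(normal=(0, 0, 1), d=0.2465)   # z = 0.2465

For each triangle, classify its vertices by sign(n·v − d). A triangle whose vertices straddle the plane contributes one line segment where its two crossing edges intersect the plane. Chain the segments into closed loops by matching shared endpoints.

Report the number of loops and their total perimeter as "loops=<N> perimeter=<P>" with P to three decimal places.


loops=1 perimeter=10.700

Straddling triangles (8 of 12):
  (v1,v3,v0) [++-] → (-1.56, 0.220761, 0.2465)–(-1.56, -1.115, 0.2465)  len=1.3358
  (v4,v1,v0) [-+-] → (-0.308867, -1.115, 0.2465)–(-1.56, -1.115, 0.2465)  len=1.2511
  (v0,v3,v2) [-+-] → (-1.56, 0.220761, 0.2465)–(-1.56, 1.115, 0.2465)  len=0.8942
  (v5,v1,v4) [++-] → (-0.308867, -1.115, 0.2465)–(1.56, -1.115, 0.2465)  len=1.8689
  (v3,v7,v2) [++-] → (0.308867, 1.115, 0.2465)–(-1.56, 1.115, 0.2465)  len=1.8689
  (v2,v7,v6) [-+-] → (0.308867, 1.115, 0.2465)–(1.56, 1.115, 0.2465)  len=1.2511
  (v6,v5,v4) [-+-] → (1.56, -0.220761, 0.2465)–(1.56, -1.115, 0.2465)  len=0.8942
  (v7,v5,v6) [++-] → (1.56, -0.220761, 0.2465)–(1.56, 1.115, 0.2465)  len=1.3358

Chained into 1 loop(s):
  loop 1: 8 segments, perimeter = 10.7000
Total perimeter = 10.700


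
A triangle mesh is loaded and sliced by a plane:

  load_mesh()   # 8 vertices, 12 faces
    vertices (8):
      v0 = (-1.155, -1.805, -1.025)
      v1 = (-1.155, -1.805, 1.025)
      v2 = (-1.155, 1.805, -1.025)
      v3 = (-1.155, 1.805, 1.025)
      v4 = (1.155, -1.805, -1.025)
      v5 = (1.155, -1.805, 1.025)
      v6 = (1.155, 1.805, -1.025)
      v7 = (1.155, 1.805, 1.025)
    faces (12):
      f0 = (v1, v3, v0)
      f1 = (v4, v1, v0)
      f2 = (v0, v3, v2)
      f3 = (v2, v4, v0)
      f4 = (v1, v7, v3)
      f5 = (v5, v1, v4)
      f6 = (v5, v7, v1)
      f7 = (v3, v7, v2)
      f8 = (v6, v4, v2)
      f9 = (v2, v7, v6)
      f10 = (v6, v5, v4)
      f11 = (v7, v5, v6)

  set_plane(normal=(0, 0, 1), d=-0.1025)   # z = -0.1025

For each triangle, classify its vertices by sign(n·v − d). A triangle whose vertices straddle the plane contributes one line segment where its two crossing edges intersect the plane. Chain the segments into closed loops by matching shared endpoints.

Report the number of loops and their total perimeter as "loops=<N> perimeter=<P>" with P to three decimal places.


Straddling triangles (8 of 12):
  (v1,v3,v0) [++-] → (-1.155, -0.1805, -0.1025)–(-1.155, -1.805, -0.1025)  len=1.6245
  (v4,v1,v0) [-+-] → (0.1155, -1.805, -0.1025)–(-1.155, -1.805, -0.1025)  len=1.2705
  (v0,v3,v2) [-+-] → (-1.155, -0.1805, -0.1025)–(-1.155, 1.805, -0.1025)  len=1.9855
  (v5,v1,v4) [++-] → (0.1155, -1.805, -0.1025)–(1.155, -1.805, -0.1025)  len=1.0395
  (v3,v7,v2) [++-] → (-0.1155, 1.805, -0.1025)–(-1.155, 1.805, -0.1025)  len=1.0395
  (v2,v7,v6) [-+-] → (-0.1155, 1.805, -0.1025)–(1.155, 1.805, -0.1025)  len=1.2705
  (v6,v5,v4) [-+-] → (1.155, 0.1805, -0.1025)–(1.155, -1.805, -0.1025)  len=1.9855
  (v7,v5,v6) [++-] → (1.155, 0.1805, -0.1025)–(1.155, 1.805, -0.1025)  len=1.6245

Chained into 1 loop(s):
  loop 1: 8 segments, perimeter = 11.8400
Total perimeter = 11.840

loops=1 perimeter=11.840


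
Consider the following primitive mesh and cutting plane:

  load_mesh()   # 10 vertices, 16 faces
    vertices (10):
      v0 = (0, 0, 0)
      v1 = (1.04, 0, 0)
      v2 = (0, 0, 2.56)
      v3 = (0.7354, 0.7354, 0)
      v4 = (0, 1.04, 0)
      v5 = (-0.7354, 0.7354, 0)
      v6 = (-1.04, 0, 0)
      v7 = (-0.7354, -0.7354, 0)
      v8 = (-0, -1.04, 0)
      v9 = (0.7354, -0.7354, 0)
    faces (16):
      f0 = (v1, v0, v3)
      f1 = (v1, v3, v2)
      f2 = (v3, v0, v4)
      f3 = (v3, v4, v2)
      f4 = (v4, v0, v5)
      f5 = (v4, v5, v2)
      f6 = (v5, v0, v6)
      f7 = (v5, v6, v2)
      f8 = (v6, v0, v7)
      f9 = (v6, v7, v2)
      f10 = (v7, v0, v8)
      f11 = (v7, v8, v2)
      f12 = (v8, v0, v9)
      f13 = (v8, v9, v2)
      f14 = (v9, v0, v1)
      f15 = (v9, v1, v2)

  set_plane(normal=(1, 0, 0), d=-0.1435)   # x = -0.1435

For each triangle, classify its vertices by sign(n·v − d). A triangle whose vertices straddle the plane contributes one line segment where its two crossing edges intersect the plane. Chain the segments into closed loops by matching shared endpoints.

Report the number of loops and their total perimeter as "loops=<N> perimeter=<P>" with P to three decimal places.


Straddling triangles (8 of 16):
  (v4,v0,v5) [++-] → (-0.1435, 0.1435, 0)–(-0.1435, 0.980563, 0)  len=0.8371
  (v4,v5,v2) [+-+] → (-0.1435, 0.980563, 0)–(-0.1435, 0.1435, 2.06046)  len=2.2240
  (v5,v0,v6) [-+-] → (-0.1435, 0.1435, 0)–(-0.1435, 0, 0)  len=0.1435
  (v5,v6,v2) [--+] → (-0.1435, 0, 2.20677)–(-0.1435, 0.1435, 2.06046)  len=0.2049
  (v6,v0,v7) [-+-] → (-0.1435, 0, 0)–(-0.1435, -0.1435, 0)  len=0.1435
  (v6,v7,v2) [--+] → (-0.1435, -0.1435, 2.06046)–(-0.1435, 0, 2.20677)  len=0.2049
  (v7,v0,v8) [-++] → (-0.1435, -0.1435, 0)–(-0.1435, -0.980563, 0)  len=0.8371
  (v7,v8,v2) [-++] → (-0.1435, -0.980563, 0)–(-0.1435, -0.1435, 2.06046)  len=2.2240

Chained into 1 loop(s):
  loop 1: 8 segments, perimeter = 6.8190
Total perimeter = 6.819

loops=1 perimeter=6.819


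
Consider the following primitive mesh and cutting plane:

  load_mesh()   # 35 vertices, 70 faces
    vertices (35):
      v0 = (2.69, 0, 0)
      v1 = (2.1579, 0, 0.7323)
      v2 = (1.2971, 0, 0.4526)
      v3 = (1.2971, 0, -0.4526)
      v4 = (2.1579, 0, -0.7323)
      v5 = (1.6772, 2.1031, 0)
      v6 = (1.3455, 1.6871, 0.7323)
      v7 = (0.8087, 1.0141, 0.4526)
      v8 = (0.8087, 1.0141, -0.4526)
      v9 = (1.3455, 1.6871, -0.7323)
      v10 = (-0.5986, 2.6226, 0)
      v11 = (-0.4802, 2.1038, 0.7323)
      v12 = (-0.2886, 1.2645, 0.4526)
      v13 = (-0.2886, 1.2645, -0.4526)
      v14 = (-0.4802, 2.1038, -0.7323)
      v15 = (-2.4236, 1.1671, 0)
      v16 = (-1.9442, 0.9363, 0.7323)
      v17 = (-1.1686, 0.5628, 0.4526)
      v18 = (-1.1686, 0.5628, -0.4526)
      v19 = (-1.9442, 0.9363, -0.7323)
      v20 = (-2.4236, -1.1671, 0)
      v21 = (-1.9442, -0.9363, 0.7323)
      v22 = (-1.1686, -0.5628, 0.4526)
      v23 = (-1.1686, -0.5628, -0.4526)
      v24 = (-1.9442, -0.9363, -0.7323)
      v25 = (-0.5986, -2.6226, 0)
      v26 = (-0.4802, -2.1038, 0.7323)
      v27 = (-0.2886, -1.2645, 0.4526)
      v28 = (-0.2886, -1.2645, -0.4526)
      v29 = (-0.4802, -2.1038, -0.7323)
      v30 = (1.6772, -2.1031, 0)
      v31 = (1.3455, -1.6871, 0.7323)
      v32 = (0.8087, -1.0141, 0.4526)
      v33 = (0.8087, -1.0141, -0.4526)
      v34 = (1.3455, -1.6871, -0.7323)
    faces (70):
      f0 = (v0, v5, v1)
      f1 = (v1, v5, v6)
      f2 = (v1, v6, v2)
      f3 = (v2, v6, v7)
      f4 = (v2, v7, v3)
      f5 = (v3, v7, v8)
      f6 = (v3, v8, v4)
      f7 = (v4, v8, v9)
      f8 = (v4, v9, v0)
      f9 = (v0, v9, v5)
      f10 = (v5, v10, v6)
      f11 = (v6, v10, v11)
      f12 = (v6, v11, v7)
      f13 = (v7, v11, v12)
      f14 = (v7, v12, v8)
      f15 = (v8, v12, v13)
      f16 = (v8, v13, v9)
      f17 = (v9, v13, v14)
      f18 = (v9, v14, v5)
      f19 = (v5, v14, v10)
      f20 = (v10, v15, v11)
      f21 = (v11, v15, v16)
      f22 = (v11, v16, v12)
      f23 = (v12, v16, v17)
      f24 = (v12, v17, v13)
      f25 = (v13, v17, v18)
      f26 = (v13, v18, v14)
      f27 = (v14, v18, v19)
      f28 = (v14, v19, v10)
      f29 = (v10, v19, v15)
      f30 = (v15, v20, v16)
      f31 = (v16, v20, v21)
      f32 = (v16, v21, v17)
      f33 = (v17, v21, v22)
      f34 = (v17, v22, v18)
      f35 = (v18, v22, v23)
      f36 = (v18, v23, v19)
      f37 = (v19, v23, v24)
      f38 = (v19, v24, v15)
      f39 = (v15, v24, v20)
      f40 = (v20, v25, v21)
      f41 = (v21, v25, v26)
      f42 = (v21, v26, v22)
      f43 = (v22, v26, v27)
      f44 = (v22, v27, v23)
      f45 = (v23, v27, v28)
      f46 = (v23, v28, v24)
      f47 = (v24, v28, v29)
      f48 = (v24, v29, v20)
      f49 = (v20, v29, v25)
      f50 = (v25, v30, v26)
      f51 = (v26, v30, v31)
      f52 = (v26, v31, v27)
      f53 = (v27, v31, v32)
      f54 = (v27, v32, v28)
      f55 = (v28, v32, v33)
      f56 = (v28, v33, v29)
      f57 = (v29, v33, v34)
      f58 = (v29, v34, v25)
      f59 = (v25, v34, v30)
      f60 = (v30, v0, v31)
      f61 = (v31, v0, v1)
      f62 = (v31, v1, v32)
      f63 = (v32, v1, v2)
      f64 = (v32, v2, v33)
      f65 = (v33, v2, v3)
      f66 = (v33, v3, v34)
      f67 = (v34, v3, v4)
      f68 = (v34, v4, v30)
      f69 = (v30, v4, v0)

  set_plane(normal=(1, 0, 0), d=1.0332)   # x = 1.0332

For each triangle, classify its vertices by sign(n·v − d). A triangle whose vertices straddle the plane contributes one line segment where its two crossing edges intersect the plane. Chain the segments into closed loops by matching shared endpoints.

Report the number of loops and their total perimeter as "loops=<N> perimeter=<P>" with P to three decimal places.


Straddling triangles (24 of 70):
  (v2,v6,v7) [++-] → (1.0332, 1.29556, 0.569576)–(1.0332, 0.547955, 0.4526)  len=0.7567
  (v2,v7,v3) [+-+] → (1.0332, 0.547955, 0.4526)–(1.0332, 0.547955, 0.036512)  len=0.4161
  (v3,v7,v8) [+--] → (1.0332, 0.547955, 0.036512)–(1.0332, 0.547955, -0.4526)  len=0.4891
  (v3,v8,v4) [+-+] → (1.0332, 0.547955, -0.4526)–(1.0332, 0.845359, -0.499141)  len=0.3010
  (v4,v8,v9) [+-+] → (1.0332, 0.845359, -0.499141)–(1.0332, 1.29556, -0.569576)  len=0.4557
  (v5,v10,v6) [+-+] → (1.0332, 2.25011, 0)–(1.0332, 1.83738, 0.614663)  len=0.7404
  (v6,v10,v11) [+--] → (1.0332, 1.83738, 0.614663)–(1.0332, 1.75838, 0.7323)  len=0.1417
  (v6,v11,v7) [+--] → (1.0332, 1.75838, 0.7323)–(1.0332, 1.29556, 0.569576)  len=0.4906
  (v8,v13,v9) [--+] → (1.0332, 1.60634, -0.678845)–(1.0332, 1.29556, -0.569576)  len=0.3294
  (v9,v13,v14) [+--] → (1.0332, 1.60634, -0.678845)–(1.0332, 1.75838, -0.7323)  len=0.1612
  (v9,v14,v5) [+-+] → (1.0332, 1.75838, -0.7323)–(1.0332, 2.10331, -0.218597)  len=0.6188
  (v5,v14,v10) [+--] → (1.0332, 2.10331, -0.218597)–(1.0332, 2.25011, 0)  len=0.2633
  (v25,v30,v26) [-+-] → (1.0332, -2.25011, 0)–(1.0332, -2.10331, 0.218597)  len=0.2633
  (v26,v30,v31) [-++] → (1.0332, -2.10331, 0.218597)–(1.0332, -1.75838, 0.7323)  len=0.6188
  (v26,v31,v27) [-+-] → (1.0332, -1.75838, 0.7323)–(1.0332, -1.60634, 0.678845)  len=0.1612
  (v27,v31,v32) [-+-] → (1.0332, -1.60634, 0.678845)–(1.0332, -1.29556, 0.569576)  len=0.3294
  (v29,v33,v34) [--+] → (1.0332, -1.29556, -0.569576)–(1.0332, -1.75838, -0.7323)  len=0.4906
  (v29,v34,v25) [-+-] → (1.0332, -1.75838, -0.7323)–(1.0332, -1.83738, -0.614663)  len=0.1417
  (v25,v34,v30) [-++] → (1.0332, -1.83738, -0.614663)–(1.0332, -2.25011, 0)  len=0.7404
  (v31,v1,v32) [++-] → (1.0332, -0.845359, 0.499141)–(1.0332, -1.29556, 0.569576)  len=0.4557
  (v32,v1,v2) [-++] → (1.0332, -0.845359, 0.499141)–(1.0332, -0.547955, 0.4526)  len=0.3010
  (v32,v2,v33) [-+-] → (1.0332, -0.547955, 0.4526)–(1.0332, -0.547955, -0.036512)  len=0.4891
  (v33,v2,v3) [-++] → (1.0332, -0.547955, -0.036512)–(1.0332, -0.547955, -0.4526)  len=0.4161
  (v33,v3,v34) [-++] → (1.0332, -0.547955, -0.4526)–(1.0332, -1.29556, -0.569576)  len=0.7567

Chained into 2 loop(s):
  loop 1: 12 segments, perimeter = 5.1639
  loop 2: 12 segments, perimeter = 5.1639
Total perimeter = 10.328

loops=2 perimeter=10.328


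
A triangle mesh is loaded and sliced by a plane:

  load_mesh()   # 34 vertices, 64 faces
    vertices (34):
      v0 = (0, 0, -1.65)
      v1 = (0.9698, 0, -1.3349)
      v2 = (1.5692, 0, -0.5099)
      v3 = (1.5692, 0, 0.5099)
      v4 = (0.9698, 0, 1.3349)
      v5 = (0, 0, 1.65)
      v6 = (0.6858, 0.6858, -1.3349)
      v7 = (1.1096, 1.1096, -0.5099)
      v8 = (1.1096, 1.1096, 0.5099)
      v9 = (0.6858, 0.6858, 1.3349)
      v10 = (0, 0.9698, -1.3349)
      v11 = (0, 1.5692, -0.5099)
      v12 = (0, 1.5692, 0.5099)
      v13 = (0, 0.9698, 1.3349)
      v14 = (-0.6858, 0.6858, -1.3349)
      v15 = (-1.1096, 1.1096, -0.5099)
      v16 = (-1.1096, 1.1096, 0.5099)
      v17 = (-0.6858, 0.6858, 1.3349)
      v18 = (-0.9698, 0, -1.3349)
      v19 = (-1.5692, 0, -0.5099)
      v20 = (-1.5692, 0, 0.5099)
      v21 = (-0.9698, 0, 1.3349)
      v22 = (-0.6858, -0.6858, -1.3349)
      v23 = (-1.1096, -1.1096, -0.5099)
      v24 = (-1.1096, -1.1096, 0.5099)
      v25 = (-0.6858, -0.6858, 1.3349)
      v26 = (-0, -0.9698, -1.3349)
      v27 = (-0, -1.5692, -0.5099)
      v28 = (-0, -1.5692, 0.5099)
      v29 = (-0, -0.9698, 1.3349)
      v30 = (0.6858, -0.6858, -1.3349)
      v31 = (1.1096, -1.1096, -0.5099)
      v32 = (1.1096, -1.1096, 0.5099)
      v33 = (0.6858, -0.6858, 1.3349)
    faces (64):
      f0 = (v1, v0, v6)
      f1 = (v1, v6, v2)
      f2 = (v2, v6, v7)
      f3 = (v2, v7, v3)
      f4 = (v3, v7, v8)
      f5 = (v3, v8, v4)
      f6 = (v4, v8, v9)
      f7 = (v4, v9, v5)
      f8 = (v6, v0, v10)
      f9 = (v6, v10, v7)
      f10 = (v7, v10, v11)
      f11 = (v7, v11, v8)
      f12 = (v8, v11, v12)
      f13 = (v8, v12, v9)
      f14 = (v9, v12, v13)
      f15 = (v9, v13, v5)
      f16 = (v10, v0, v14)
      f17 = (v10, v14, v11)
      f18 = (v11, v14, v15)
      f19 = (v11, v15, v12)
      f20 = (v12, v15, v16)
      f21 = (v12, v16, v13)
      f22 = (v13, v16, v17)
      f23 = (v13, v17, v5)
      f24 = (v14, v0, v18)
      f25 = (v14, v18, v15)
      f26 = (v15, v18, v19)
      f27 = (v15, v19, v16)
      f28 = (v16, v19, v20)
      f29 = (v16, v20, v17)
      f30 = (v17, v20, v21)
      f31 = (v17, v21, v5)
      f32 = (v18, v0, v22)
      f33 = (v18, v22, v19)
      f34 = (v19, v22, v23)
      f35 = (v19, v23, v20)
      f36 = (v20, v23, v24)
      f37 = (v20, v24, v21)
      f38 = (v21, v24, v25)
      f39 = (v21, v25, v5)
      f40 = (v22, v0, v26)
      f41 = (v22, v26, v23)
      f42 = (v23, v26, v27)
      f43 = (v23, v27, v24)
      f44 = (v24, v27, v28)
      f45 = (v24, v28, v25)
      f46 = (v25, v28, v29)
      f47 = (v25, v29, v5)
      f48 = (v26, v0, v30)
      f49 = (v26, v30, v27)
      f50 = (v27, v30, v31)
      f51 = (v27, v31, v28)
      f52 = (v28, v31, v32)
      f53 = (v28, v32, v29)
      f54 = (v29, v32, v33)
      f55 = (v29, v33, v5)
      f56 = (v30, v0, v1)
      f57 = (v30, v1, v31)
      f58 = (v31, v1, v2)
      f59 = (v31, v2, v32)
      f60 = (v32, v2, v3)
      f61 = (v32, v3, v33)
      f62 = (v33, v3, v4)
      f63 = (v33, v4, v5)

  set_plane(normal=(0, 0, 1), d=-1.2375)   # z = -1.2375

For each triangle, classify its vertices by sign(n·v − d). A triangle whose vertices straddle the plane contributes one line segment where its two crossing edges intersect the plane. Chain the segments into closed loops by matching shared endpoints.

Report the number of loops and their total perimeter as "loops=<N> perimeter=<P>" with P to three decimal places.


Straddling triangles (16 of 64):
  (v1,v6,v2) [--+] → (0.790095, 0.604834, -1.2375)–(1.04057, 0, -1.2375)  len=0.6546
  (v2,v6,v7) [+-+] → (0.790095, 0.604834, -1.2375)–(0.735834, 0.735834, -1.2375)  len=0.1418
  (v6,v10,v7) [--+] → (0.131, 0.986305, -1.2375)–(0.735834, 0.735834, -1.2375)  len=0.6546
  (v7,v10,v11) [+-+] → (0.131, 0.986305, -1.2375)–(0, 1.04057, -1.2375)  len=0.1418
  (v10,v14,v11) [--+] → (-0.604834, 0.790095, -1.2375)–(0, 1.04057, -1.2375)  len=0.6546
  (v11,v14,v15) [+-+] → (-0.604834, 0.790095, -1.2375)–(-0.735834, 0.735834, -1.2375)  len=0.1418
  (v14,v18,v15) [--+] → (-0.986305, 0.131, -1.2375)–(-0.735834, 0.735834, -1.2375)  len=0.6546
  (v15,v18,v19) [+-+] → (-0.986305, 0.131, -1.2375)–(-1.04057, 0, -1.2375)  len=0.1418
  (v18,v22,v19) [--+] → (-0.790095, -0.604834, -1.2375)–(-1.04057, 0, -1.2375)  len=0.6546
  (v19,v22,v23) [+-+] → (-0.790095, -0.604834, -1.2375)–(-0.735834, -0.735834, -1.2375)  len=0.1418
  (v22,v26,v23) [--+] → (-0.131, -0.986305, -1.2375)–(-0.735834, -0.735834, -1.2375)  len=0.6546
  (v23,v26,v27) [+-+] → (-0.131, -0.986305, -1.2375)–(0, -1.04057, -1.2375)  len=0.1418
  (v26,v30,v27) [--+] → (0.604834, -0.790095, -1.2375)–(0, -1.04057, -1.2375)  len=0.6546
  (v27,v30,v31) [+-+] → (0.604834, -0.790095, -1.2375)–(0.735834, -0.735834, -1.2375)  len=0.1418
  (v30,v1,v31) [--+] → (0.986305, -0.131, -1.2375)–(0.735834, -0.735834, -1.2375)  len=0.6546
  (v31,v1,v2) [+-+] → (0.986305, -0.131, -1.2375)–(1.04057, 0, -1.2375)  len=0.1418

Chained into 1 loop(s):
  loop 1: 16 segments, perimeter = 6.3715
Total perimeter = 6.372

loops=1 perimeter=6.372


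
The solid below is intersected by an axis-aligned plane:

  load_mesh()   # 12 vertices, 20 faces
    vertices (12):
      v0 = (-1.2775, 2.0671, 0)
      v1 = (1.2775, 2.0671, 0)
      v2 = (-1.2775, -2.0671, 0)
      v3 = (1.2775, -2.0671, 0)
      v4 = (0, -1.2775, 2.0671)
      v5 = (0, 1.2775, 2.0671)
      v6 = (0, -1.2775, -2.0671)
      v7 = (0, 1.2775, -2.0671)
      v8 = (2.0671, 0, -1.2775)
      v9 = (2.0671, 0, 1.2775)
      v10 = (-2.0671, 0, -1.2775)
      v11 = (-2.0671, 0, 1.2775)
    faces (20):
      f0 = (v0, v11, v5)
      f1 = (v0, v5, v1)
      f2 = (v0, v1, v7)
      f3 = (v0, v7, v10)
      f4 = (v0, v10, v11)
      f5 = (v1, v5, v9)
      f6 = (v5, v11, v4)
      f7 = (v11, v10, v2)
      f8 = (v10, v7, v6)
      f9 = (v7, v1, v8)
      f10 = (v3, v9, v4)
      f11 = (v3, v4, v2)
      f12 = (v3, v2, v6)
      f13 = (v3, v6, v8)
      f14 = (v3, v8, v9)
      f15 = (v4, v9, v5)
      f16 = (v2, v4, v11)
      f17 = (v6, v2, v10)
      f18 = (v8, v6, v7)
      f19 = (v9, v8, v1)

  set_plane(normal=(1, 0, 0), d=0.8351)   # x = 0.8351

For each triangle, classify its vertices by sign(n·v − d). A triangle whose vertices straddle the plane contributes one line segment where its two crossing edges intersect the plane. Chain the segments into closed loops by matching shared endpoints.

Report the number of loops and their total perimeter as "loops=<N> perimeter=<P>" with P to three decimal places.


loops=1 perimeter=11.950

Straddling triangles (10 of 20):
  (v0,v5,v1) [--+] → (0.8351, 1.79366, 0.71584)–(0.8351, 2.0671, 0)  len=0.7663
  (v0,v1,v7) [-+-] → (0.8351, 2.0671, 0)–(0.8351, 1.79366, -0.71584)  len=0.7663
  (v1,v5,v9) [+-+] → (0.8351, 1.79366, 0.71584)–(0.8351, 0.761395, 1.7481)  len=1.4598
  (v7,v1,v8) [-++] → (0.8351, 1.79366, -0.71584)–(0.8351, 0.761395, -1.7481)  len=1.4598
  (v3,v9,v4) [++-] → (0.8351, -0.761395, 1.7481)–(0.8351, -1.79366, 0.71584)  len=1.4598
  (v3,v4,v2) [+--] → (0.8351, -1.79366, 0.71584)–(0.8351, -2.0671, 0)  len=0.7663
  (v3,v2,v6) [+--] → (0.8351, -2.0671, 0)–(0.8351, -1.79366, -0.71584)  len=0.7663
  (v3,v6,v8) [+-+] → (0.8351, -1.79366, -0.71584)–(0.8351, -0.761395, -1.7481)  len=1.4598
  (v4,v9,v5) [-+-] → (0.8351, -0.761395, 1.7481)–(0.8351, 0.761395, 1.7481)  len=1.5228
  (v8,v6,v7) [+--] → (0.8351, -0.761395, -1.7481)–(0.8351, 0.761395, -1.7481)  len=1.5228

Chained into 1 loop(s):
  loop 1: 10 segments, perimeter = 11.9501
Total perimeter = 11.950


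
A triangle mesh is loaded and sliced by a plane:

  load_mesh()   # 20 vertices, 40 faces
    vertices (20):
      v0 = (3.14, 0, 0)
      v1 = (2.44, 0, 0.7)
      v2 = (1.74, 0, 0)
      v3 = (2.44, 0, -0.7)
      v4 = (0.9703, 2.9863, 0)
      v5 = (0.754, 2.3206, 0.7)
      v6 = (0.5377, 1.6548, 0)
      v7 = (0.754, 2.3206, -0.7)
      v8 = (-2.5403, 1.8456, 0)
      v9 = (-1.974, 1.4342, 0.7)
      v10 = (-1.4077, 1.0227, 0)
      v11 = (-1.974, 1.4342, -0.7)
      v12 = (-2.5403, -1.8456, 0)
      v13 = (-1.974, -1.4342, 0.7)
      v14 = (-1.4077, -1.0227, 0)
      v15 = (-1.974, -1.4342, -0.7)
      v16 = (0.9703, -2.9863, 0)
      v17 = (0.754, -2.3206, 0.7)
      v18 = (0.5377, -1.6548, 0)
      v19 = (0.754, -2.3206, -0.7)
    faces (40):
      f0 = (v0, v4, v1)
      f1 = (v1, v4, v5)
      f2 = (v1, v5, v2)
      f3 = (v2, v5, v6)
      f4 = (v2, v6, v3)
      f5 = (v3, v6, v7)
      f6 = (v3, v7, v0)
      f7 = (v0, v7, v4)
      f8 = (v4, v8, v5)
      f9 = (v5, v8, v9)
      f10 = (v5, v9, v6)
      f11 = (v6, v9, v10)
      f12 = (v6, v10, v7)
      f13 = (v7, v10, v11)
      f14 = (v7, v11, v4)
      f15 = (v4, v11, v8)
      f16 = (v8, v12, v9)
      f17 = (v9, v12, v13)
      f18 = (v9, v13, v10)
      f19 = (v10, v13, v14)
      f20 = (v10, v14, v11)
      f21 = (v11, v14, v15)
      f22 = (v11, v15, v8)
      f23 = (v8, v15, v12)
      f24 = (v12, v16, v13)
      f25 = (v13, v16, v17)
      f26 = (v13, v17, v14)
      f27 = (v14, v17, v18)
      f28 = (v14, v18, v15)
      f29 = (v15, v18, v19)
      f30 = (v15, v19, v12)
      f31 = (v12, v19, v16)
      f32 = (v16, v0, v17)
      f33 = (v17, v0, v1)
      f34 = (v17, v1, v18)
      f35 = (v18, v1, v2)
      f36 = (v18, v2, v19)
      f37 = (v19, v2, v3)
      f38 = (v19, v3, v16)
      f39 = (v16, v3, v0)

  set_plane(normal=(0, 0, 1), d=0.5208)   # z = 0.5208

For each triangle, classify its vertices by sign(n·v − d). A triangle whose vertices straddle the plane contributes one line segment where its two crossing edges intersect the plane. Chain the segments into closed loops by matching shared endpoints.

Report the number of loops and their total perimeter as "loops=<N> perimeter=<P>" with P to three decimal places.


loops=2 perimeter=28.684

Straddling triangles (20 of 40):
  (v0,v4,v1) [--+] → (2.06376, 0.764493, 0.5208)–(2.6192, 0, 0.5208)  len=0.9450
  (v1,v4,v5) [+-+] → (2.06376, 0.764493, 0.5208)–(0.809373, 2.49102, 0.5208)  len=2.1341
  (v1,v5,v2) [++-] → (1.00642, 1.72653, 0.5208)–(2.2608, 0, 0.5208)  len=2.1341
  (v2,v5,v6) [-+-] → (1.00642, 1.72653, 0.5208)–(0.698627, 2.15016, 0.5208)  len=0.5236
  (v4,v8,v5) [--+] → (-0.0893408, 2.199, 0.5208)–(0.809373, 2.49102, 0.5208)  len=0.9450
  (v5,v8,v9) [+-+] → (-0.0893408, 2.199, 0.5208)–(-2.11897, 1.53952, 0.5208)  len=2.1341
  (v5,v9,v6) [++-] → (-1.331, 1.49067, 0.5208)–(0.698627, 2.15016, 0.5208)  len=2.1341
  (v6,v9,v10) [-+-] → (-1.331, 1.49067, 0.5208)–(-1.82903, 1.32886, 0.5208)  len=0.5237
  (v8,v12,v9) [--+] → (-2.11897, 0.594571, 0.5208)–(-2.11897, 1.53952, 0.5208)  len=0.9449
  (v9,v12,v13) [+-+] → (-2.11897, 0.594571, 0.5208)–(-2.11897, -1.53952, 0.5208)  len=2.1341
  (v9,v13,v10) [++-] → (-1.82903, -0.805234, 0.5208)–(-1.82903, 1.32886, 0.5208)  len=2.1341
  (v10,v13,v14) [-+-] → (-1.82903, -0.805234, 0.5208)–(-1.82903, -1.32886, 0.5208)  len=0.5236
  (v12,v16,v13) [--+] → (-1.22026, -1.83154, 0.5208)–(-2.11897, -1.53952, 0.5208)  len=0.9450
  (v13,v16,v17) [+-+] → (-1.22026, -1.83154, 0.5208)–(0.809373, -2.49102, 0.5208)  len=2.1341
  (v13,v17,v14) [++-] → (0.200605, -1.98834, 0.5208)–(-1.82903, -1.32886, 0.5208)  len=2.1341
  (v14,v17,v18) [-+-] → (0.200605, -1.98834, 0.5208)–(0.698627, -2.15016, 0.5208)  len=0.5237
  (v16,v0,v17) [--+] → (1.36482, -1.72653, 0.5208)–(0.809373, -2.49102, 0.5208)  len=0.9450
  (v17,v0,v1) [+-+] → (1.36482, -1.72653, 0.5208)–(2.6192, 0, 0.5208)  len=2.1341
  (v17,v1,v18) [++-] → (1.95301, -0.423629, 0.5208)–(0.698627, -2.15016, 0.5208)  len=2.1341
  (v18,v1,v2) [-+-] → (1.95301, -0.423629, 0.5208)–(2.2608, 0, 0.5208)  len=0.5236

Chained into 2 loop(s):
  loop 1: 10 segments, perimeter = 15.3953
  loop 2: 10 segments, perimeter = 13.2887
Total perimeter = 28.684


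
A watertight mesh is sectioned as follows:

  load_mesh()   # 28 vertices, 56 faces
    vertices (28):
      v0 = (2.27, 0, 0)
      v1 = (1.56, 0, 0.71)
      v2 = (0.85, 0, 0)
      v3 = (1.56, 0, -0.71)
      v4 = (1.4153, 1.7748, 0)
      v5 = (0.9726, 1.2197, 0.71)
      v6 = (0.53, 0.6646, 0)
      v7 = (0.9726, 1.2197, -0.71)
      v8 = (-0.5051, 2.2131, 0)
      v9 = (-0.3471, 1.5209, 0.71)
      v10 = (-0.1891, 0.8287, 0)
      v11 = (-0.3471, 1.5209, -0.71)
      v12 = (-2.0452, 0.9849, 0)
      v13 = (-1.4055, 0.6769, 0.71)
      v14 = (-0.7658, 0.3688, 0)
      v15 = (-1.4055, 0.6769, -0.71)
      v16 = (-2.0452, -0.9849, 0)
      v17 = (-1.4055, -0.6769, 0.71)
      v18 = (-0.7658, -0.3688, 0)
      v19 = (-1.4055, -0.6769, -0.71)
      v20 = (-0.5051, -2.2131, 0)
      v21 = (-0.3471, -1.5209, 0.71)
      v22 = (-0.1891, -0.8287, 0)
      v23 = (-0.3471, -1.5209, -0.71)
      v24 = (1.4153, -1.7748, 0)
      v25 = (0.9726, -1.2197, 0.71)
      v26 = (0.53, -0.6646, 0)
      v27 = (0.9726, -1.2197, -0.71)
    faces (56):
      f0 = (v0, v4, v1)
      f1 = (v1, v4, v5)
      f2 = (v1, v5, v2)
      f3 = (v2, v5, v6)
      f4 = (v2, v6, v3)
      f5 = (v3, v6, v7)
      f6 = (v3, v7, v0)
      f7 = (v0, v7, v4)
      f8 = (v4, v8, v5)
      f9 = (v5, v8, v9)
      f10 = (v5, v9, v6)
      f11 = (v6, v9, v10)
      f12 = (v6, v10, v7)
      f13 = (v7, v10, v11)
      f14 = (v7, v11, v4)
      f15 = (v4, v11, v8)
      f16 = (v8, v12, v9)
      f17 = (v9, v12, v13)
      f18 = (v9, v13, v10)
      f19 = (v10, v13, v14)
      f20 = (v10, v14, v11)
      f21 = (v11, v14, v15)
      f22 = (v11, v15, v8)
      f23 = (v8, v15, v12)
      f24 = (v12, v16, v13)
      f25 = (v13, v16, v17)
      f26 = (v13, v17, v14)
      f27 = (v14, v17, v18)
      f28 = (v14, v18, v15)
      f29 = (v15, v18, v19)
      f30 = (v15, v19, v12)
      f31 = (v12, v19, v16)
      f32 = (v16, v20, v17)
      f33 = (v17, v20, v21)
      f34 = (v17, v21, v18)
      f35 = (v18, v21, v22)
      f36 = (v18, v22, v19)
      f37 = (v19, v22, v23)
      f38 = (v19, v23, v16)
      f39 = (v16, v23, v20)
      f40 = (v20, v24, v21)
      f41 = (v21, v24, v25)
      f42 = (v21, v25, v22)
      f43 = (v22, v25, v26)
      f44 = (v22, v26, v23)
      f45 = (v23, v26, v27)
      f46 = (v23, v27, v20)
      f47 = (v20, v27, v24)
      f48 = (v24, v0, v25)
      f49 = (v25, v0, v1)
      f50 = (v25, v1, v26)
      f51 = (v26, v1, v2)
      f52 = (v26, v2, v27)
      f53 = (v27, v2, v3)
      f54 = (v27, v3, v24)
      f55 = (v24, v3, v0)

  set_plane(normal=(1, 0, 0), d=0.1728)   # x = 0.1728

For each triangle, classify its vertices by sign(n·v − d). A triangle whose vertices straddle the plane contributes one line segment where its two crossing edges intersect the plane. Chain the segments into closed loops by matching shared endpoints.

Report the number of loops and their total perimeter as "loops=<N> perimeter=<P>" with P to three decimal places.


loops=2 perimeter=7.734

Straddling triangles (16 of 56):
  (v4,v8,v5) [+-+] → (0.1728, 2.05838, 0)–(0.1728, 1.75737, 0.325715)  len=0.4435
  (v5,v8,v9) [+--] → (0.1728, 1.75737, 0.325715)–(0.1728, 1.40224, 0.71)  len=0.5233
  (v5,v9,v6) [+-+] → (0.1728, 1.40224, 0.71)–(0.1728, 1.01333, 0.289148)  len=0.5730
  (v6,v9,v10) [+--] → (0.1728, 1.01333, 0.289148)–(0.1728, 0.746114, 0)  len=0.3937
  (v6,v10,v7) [+-+] → (0.1728, 0.746114, 0)–(0.1728, 0.950507, -0.221184)  len=0.3012
  (v7,v10,v11) [+--] → (0.1728, 0.950507, -0.221184)–(0.1728, 1.40224, -0.71)  len=0.6656
  (v7,v11,v4) [+-+] → (0.1728, 1.40224, -0.71)–(0.1728, 1.5958, -0.500553)  len=0.2852
  (v4,v11,v8) [+--] → (0.1728, 1.5958, -0.500553)–(0.1728, 2.05838, 0)  len=0.6816
  (v20,v24,v21) [-+-] → (0.1728, -2.05838, 0)–(0.1728, -1.5958, 0.500553)  len=0.6816
  (v21,v24,v25) [-++] → (0.1728, -1.5958, 0.500553)–(0.1728, -1.40224, 0.71)  len=0.2852
  (v21,v25,v22) [-+-] → (0.1728, -1.40224, 0.71)–(0.1728, -0.950507, 0.221184)  len=0.6656
  (v22,v25,v26) [-++] → (0.1728, -0.950507, 0.221184)–(0.1728, -0.746114, 0)  len=0.3012
  (v22,v26,v23) [-+-] → (0.1728, -0.746114, 0)–(0.1728, -1.01333, -0.289148)  len=0.3937
  (v23,v26,v27) [-++] → (0.1728, -1.01333, -0.289148)–(0.1728, -1.40224, -0.71)  len=0.5730
  (v23,v27,v20) [-+-] → (0.1728, -1.40224, -0.71)–(0.1728, -1.75737, -0.325715)  len=0.5233
  (v20,v27,v24) [-++] → (0.1728, -1.75737, -0.325715)–(0.1728, -2.05838, 0)  len=0.4435

Chained into 2 loop(s):
  loop 1: 8 segments, perimeter = 3.8670
  loop 2: 8 segments, perimeter = 3.8670
Total perimeter = 7.734
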